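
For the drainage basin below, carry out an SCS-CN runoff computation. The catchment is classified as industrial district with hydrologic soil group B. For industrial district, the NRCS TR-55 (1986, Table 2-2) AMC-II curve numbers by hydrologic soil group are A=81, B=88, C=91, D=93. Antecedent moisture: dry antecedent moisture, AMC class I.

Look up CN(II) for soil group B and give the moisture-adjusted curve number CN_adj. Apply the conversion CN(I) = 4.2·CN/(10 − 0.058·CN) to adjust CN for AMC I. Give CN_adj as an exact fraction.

NRCS table: industrial district, soil group B → CN(II) = 88
Dry (AMC I): CN(I) = 4.2·88/(10 − 0.058·88) = (1848/5)/(612/125) = 3850/51 ≈ 75.490

CN_adj = 3850/51 ≈ 75.490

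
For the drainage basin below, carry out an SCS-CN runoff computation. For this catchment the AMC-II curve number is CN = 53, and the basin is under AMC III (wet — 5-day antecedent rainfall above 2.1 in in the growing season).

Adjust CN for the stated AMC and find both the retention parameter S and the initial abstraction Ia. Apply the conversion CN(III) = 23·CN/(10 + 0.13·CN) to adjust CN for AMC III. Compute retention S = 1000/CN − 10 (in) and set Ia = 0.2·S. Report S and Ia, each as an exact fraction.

CN(III) from CN(II)=53: (23·53)/(10 + 0.13·53) = 121900/1689 ≈ 72.173
Max retention: S = 1000/(121900/1689) − 10 = 4700/1219 in (≈ 3.856 in)
Initial abstraction Ia = S/5 = (4700/1219)/5 = 940/1219 ≈ 0.771 in

S = 4700/1219 in ≈ 3.856 in; Ia = 940/1219 in ≈ 0.771 in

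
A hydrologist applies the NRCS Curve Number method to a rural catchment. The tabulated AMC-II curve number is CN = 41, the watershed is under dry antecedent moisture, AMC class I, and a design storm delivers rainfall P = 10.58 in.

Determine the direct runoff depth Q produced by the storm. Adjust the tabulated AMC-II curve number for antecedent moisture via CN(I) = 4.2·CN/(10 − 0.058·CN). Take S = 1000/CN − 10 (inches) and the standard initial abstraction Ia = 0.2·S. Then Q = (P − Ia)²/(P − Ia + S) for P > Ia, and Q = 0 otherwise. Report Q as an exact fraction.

Q = 25750299961/70406940450 in ≈ 0.366 in

Adjust CN=41 to AMC I: 4.2·41/(10 − 0.058·41) → (861/5) ÷ (3811/500) = 86100/3811 ≈ 22.592
S = 1000/(86100/3811) − 10 = 29500/861 in ≈ 34.262 in
Ia = 0.2S: 0.2·34.262 = 6.852 in (exactly 5900/861)
Excess rainfall: 10.580 − 6.852 = 3.728 in; P > Ia so Q > 0
Q: (160469/43050)² ÷ (1635469/43050) = 25750299961/70406940450 in (≈ 0.366 in)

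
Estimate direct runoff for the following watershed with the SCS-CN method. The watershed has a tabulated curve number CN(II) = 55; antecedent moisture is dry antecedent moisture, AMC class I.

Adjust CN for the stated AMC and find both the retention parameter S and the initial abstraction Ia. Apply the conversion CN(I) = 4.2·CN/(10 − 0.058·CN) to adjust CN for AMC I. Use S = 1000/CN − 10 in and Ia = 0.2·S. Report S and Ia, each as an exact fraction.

Adjust CN=55 to AMC I: 4.2·55/(10 − 0.058·55) → 231 ÷ (681/100) = 7700/227 ≈ 33.921
Retention S: 1000/CN − 10 with CN=33.921 → S = 1500/77 ≈ 19.481 in
Ia = 0.2·(1500/77) = 300/77 in ≈ 3.896 in

S = 1500/77 in ≈ 19.481 in; Ia = 300/77 in ≈ 3.896 in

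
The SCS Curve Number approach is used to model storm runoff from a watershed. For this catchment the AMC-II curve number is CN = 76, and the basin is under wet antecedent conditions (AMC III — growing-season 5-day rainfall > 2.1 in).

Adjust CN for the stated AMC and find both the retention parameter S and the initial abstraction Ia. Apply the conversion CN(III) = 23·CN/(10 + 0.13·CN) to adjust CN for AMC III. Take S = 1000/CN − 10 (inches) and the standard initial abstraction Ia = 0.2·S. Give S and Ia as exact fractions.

CN(III) from CN(II)=76: (23·76)/(10 + 0.13·76) = 43700/497 ≈ 87.928
S = 1000/(43700/497) − 10 = 600/437 in ≈ 1.373 in
Initial abstraction Ia = S/5 = (600/437)/5 = 120/437 ≈ 0.275 in

S = 600/437 in ≈ 1.373 in; Ia = 120/437 in ≈ 0.275 in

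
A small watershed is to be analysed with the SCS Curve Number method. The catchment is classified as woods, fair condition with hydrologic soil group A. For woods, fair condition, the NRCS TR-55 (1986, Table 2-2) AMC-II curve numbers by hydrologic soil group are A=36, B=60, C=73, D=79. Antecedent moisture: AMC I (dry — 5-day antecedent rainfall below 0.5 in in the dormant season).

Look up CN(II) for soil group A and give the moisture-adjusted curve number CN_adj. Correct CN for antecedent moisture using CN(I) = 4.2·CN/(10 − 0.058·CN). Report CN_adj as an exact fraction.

NRCS table: woods, fair condition, soil group A → CN(II) = 36
Adjust CN=36 to AMC I: 4.2·36/(10 − 0.058·36) → (756/5) ÷ (989/125) = 18900/989 ≈ 19.110

CN_adj = 18900/989 ≈ 19.110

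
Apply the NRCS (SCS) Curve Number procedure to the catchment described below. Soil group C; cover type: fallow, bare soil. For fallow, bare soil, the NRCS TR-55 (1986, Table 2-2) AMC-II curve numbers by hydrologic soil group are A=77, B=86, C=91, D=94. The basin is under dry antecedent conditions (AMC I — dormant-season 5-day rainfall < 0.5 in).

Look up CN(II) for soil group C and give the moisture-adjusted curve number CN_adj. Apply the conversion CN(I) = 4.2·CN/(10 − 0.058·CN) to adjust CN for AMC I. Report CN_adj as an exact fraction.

CN_adj = 63700/787 ≈ 80.940

NRCS table: fallow, bare soil, soil group C → CN(II) = 91
CN(I) from CN(II)=91: (4.2·91)/(10 − 0.058·91) = 63700/787 ≈ 80.940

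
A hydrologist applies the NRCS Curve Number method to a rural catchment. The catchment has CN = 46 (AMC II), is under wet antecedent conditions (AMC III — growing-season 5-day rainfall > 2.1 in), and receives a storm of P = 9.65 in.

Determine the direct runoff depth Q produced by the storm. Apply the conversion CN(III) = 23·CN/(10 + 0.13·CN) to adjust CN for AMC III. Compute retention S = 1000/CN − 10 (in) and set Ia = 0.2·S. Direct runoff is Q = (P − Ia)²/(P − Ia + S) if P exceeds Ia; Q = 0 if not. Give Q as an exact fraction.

Adjust CN=46 to AMC III: 23·46/(10 + 0.13·46) → 1058 ÷ (799/50) = 52900/799 ≈ 66.208
S = 1000/(52900/799) − 10 = 2700/529 in ≈ 5.104 in
Initial abstraction Ia = S/5 = (2700/529)/5 = 540/529 ≈ 1.021 in
P − Ia = 9.650 − 1.021 = 91297/10580 ≈ 8.629 in (> 0, runoff occurs)
Q: (91297/10580)² ÷ (145297/10580) = 8335142209/1537242260 in (≈ 5.422 in)

Q = 8335142209/1537242260 in ≈ 5.422 in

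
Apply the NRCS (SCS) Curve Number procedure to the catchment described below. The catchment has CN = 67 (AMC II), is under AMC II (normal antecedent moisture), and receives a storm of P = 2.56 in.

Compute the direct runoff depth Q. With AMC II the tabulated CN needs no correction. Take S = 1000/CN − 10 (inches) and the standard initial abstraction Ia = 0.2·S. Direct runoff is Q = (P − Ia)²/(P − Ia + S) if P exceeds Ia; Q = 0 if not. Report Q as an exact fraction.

CN(II) = 67; AMC II needs no correction.
Retention S: 1000/CN − 10 with CN=67.000 → S = 330/67 ≈ 4.925 in
Ia = 0.2·(330/67) = 66/67 in ≈ 0.985 in
Excess rainfall: 2.560 − 0.985 = 1.575 in; P > Ia so Q > 0
Q = (2638/1675)²/((2638/1675) + 330/67) = (6959044/2805625)/(10888/1675) = 1739761/4559350 in ≈ 0.382 in

Q = 1739761/4559350 in ≈ 0.382 in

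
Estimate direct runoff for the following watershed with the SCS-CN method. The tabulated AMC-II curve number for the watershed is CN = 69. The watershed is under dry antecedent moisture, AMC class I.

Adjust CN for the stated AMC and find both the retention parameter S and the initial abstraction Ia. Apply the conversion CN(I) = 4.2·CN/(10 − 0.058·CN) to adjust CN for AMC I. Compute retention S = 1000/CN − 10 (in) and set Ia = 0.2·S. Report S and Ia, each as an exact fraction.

Dry (AMC I): CN(I) = 4.2·69/(10 − 0.058·69) = (1449/5)/(2999/500) = 144900/2999 ≈ 48.316
Max retention: S = 1000/(144900/2999) − 10 = 15500/1449 in (≈ 10.697 in)
Ia = 0.2·(15500/1449) = 3100/1449 in ≈ 2.139 in

S = 15500/1449 in ≈ 10.697 in; Ia = 3100/1449 in ≈ 2.139 in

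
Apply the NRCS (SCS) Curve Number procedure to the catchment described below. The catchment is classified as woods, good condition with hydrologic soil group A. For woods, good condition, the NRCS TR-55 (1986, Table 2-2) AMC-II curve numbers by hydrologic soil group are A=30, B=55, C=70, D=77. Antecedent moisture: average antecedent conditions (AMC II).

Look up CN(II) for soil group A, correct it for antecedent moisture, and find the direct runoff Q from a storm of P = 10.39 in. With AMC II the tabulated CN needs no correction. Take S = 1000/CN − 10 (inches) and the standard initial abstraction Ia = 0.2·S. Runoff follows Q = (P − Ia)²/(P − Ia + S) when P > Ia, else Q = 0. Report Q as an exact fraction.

NRCS table: woods, good condition, soil group A → CN(II) = 30
CN(II) = 30; AMC II needs no correction.
Max retention: S = 1000/30 − 10 = 70/3 in (≈ 23.333 in)
Initial abstraction Ia = S/5 = (70/3)/5 = 14/3 ≈ 4.667 in
Excess rainfall: 10.390 − 4.667 = 5.723 in; P > Ia so Q > 0
Q = (1717/300)²/((1717/300) + 70/3) = (2948089/90000)/(8717/300) = 2948089/2615100 in ≈ 1.127 in

Q = 2948089/2615100 in ≈ 1.127 in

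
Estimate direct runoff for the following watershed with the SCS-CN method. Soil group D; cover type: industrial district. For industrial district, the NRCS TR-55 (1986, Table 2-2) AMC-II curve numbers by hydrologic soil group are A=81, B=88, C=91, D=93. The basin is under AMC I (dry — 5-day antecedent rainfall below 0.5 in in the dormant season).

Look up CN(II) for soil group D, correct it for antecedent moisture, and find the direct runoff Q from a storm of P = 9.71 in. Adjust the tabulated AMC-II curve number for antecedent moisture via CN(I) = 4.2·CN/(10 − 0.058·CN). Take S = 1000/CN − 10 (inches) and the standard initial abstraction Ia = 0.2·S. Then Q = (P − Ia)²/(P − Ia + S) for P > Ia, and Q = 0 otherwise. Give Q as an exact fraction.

NRCS table: industrial district, soil group D → CN(II) = 93
Dry (AMC I): CN(I) = 4.2·93/(10 − 0.058·93) = (1953/5)/(2303/500) = 27900/329 ≈ 84.802
Retention S: 1000/CN − 10 with CN=84.802 → S = 500/279 ≈ 1.792 in
Ia = 0.2S: 0.2·1.792 = 0.358 in (exactly 100/279)
Since P=9.710 > Ia=0.358: effective rainfall P−Ia = 260909/27900 in
Q = (260909/27900)²/((260909/27900) + 500/279) = (68073506281/778410000)/(310909/27900) = 68073506281/8674361100 in ≈ 7.848 in

Q = 68073506281/8674361100 in ≈ 7.848 in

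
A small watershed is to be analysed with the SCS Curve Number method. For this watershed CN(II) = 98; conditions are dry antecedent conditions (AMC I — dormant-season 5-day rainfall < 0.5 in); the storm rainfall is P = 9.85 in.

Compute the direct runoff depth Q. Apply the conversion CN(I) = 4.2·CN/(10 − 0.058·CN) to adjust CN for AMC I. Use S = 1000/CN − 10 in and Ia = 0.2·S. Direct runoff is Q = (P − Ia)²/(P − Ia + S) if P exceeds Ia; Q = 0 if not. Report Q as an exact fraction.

Q = 40285708369/4336473540 in ≈ 9.290 in

Dry (AMC I): CN(I) = 4.2·98/(10 − 0.058·98) = (2058/5)/(1079/250) = 102900/1079 ≈ 95.366
Retention S: 1000/CN − 10 with CN=95.366 → S = 500/1029 ≈ 0.486 in
Ia = 0.2·(500/1029) = 100/1029 in ≈ 0.097 in
P − Ia = 9.850 − 0.097 = 200713/20580 ≈ 9.753 in (> 0, runoff occurs)
Q = (200713/20580)²/((200713/20580) + 500/1029) = (40285708369/423536400)/(210713/20580) = 40285708369/4336473540 in ≈ 9.290 in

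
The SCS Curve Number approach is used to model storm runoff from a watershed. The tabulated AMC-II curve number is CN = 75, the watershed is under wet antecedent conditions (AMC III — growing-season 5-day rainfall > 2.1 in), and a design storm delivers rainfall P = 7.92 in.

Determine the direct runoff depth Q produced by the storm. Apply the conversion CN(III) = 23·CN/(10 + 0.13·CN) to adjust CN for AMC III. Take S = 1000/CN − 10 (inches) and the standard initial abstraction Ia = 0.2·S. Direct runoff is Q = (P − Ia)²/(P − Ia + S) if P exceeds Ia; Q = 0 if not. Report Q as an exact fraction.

Adjust CN=75 to AMC III: 23·75/(10 + 0.13·75) → 1725 ÷ (79/4) = 6900/79 ≈ 87.342
S = 1000/(6900/79) − 10 = 100/69 in ≈ 1.449 in
Ia = 0.2S: 0.2·1.449 = 0.290 in (exactly 20/69)
Since P=7.920 > Ia=0.290: effective rainfall P−Ia = 13162/1725 in
Q: (13162/1725)² ÷ (15662/1725) = 86619122/13508475 in (≈ 6.412 in)

Q = 86619122/13508475 in ≈ 6.412 in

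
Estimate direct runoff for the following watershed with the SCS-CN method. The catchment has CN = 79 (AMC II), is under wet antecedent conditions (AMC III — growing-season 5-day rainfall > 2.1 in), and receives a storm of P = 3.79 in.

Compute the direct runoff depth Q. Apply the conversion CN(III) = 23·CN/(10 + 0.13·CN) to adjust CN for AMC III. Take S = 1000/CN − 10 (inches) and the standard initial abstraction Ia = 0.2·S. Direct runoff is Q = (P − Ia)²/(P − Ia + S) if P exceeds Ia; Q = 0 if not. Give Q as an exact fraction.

Wet (AMC III): CN(III) = 23·79/(10 + 0.13·79) = 1817/(2027/100) = 181700/2027 ≈ 89.640
Retention S: 1000/CN − 10 with CN=89.640 → S = 2100/1817 ≈ 1.156 in
Ia = 0.2S: 0.2·1.156 = 0.231 in (exactly 420/1817)
Since P=3.790 > Ia=0.231: effective rainfall P−Ia = 646643/181700 in
Runoff Q = (P−Ia)²/(P−Ia+S) = (3.559)²/(3.559+1.156) = 418147169449/155652033100 ≈ 2.686 in

Q = 418147169449/155652033100 in ≈ 2.686 in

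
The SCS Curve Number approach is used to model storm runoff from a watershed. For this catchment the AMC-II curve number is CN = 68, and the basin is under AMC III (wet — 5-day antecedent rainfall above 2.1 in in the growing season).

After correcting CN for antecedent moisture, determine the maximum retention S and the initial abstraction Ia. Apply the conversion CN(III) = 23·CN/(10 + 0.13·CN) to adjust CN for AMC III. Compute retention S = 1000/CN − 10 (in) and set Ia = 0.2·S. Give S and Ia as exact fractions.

CN(III) from CN(II)=68: (23·68)/(10 + 0.13·68) = 39100/471 ≈ 83.015
S = 1000/(39100/471) − 10 = 800/391 in ≈ 2.046 in
Ia = 0.2·(800/391) = 160/391 in ≈ 0.409 in

S = 800/391 in ≈ 2.046 in; Ia = 160/391 in ≈ 0.409 in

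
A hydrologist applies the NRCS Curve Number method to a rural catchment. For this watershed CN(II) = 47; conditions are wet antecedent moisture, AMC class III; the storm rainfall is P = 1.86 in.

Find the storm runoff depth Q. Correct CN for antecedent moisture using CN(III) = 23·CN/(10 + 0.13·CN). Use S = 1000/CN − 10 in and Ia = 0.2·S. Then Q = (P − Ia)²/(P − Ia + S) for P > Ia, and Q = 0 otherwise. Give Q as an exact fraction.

Wet (AMC III): CN(III) = 23·47/(10 + 0.13·47) = 1081/(1611/100) = 108100/1611 ≈ 67.101
Max retention: S = 1000/(108100/1611) − 10 = 5300/1081 in (≈ 4.903 in)
Initial abstraction Ia = S/5 = (5300/1081)/5 = 1060/1081 ≈ 0.981 in
Excess rainfall: 1.860 − 0.981 = 0.879 in; P > Ia so Q > 0
Runoff Q = (P−Ia)²/(P−Ia+S) = (0.879)²/(0.879+4.903) = 2259386089/16892408650 ≈ 0.134 in

Q = 2259386089/16892408650 in ≈ 0.134 in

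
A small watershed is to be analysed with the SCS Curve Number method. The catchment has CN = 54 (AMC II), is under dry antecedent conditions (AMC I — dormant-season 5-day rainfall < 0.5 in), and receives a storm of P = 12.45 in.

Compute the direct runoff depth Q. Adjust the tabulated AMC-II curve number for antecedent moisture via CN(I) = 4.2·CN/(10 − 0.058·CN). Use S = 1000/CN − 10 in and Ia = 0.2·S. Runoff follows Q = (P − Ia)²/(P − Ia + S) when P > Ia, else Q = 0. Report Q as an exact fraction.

Q = 9059803489/3687575220 in ≈ 2.457 in

CN(I) from CN(II)=54: (4.2·54)/(10 − 0.058·54) = 56700/1717 ≈ 33.023
Retention S: 1000/CN − 10 with CN=33.023 → S = 11500/567 ≈ 20.282 in
Ia = 0.2·(11500/567) = 2300/567 in ≈ 4.056 in
Since P=12.450 > Ia=4.056: effective rainfall P−Ia = 95183/11340 in
Runoff Q = (P−Ia)²/(P−Ia+S) = (8.394)²/(8.394+20.282) = 9059803489/3687575220 ≈ 2.457 in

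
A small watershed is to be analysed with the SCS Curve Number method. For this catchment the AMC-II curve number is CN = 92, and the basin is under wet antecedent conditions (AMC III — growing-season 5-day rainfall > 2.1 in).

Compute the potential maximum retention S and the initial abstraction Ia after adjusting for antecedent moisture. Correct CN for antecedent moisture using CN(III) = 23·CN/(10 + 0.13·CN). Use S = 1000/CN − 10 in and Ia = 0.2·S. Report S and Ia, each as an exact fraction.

CN(III) from CN(II)=92: (23·92)/(10 + 0.13·92) = 52900/549 ≈ 96.357
Max retention: S = 1000/(52900/549) − 10 = 200/529 in (≈ 0.378 in)
Initial abstraction Ia = S/5 = (200/529)/5 = 40/529 ≈ 0.076 in

S = 200/529 in ≈ 0.378 in; Ia = 40/529 in ≈ 0.076 in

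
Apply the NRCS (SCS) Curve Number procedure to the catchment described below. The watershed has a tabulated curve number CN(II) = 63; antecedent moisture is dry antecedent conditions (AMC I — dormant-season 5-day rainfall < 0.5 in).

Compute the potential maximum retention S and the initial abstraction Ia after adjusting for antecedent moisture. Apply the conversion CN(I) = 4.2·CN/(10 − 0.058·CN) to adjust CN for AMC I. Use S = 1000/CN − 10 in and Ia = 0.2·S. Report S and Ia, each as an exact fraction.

CN(I) from CN(II)=63: (4.2·63)/(10 − 0.058·63) = 132300/3173 ≈ 41.696
Retention S: 1000/CN − 10 with CN=41.696 → S = 18500/1323 ≈ 13.983 in
Ia = 0.2·(18500/1323) = 3700/1323 in ≈ 2.797 in

S = 18500/1323 in ≈ 13.983 in; Ia = 3700/1323 in ≈ 2.797 in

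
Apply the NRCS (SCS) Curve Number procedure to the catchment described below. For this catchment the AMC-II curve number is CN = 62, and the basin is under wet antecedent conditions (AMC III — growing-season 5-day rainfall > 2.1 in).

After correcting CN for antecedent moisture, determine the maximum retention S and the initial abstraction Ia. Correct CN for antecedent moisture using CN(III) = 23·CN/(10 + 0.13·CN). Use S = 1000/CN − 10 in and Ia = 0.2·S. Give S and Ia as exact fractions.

Adjust CN=62 to AMC III: 23·62/(10 + 0.13·62) → 1426 ÷ (903/50) = 71300/903 ≈ 78.959
Retention S: 1000/CN − 10 with CN=78.959 → S = 1900/713 ≈ 2.665 in
Ia = 0.2·(1900/713) = 380/713 in ≈ 0.533 in

S = 1900/713 in ≈ 2.665 in; Ia = 380/713 in ≈ 0.533 in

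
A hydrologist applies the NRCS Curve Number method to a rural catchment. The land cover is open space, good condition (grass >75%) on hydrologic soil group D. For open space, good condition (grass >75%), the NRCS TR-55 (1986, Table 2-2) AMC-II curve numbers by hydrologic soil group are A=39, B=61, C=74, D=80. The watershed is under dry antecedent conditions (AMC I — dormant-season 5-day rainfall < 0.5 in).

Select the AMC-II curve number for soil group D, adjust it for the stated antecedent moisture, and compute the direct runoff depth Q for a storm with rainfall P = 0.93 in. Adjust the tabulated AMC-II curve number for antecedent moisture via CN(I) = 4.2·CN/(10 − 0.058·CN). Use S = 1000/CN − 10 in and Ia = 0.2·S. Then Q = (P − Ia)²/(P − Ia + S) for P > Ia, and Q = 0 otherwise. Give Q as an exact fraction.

NRCS table: open space, good condition (grass >75%), soil group D → CN(II) = 80
Adjust CN=80 to AMC I: 4.2·80/(10 − 0.058·80) → 336 ÷ (134/25) = 4200/67 ≈ 62.687
S = 1000/(4200/67) − 10 = 125/21 in ≈ 5.952 in
Ia = 0.2S: 0.2·5.952 = 1.190 in (exactly 25/21)
P = 0.930 ≤ Ia = 1.190 in: entire storm abstracted, Q = 0.

Q = 0 in ≈ 0.000 in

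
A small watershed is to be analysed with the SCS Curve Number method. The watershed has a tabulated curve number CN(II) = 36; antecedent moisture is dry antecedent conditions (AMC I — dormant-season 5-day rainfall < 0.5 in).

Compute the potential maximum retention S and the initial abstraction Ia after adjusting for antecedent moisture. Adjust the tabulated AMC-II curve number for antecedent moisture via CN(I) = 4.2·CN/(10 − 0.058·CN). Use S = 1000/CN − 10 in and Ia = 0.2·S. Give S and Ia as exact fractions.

S = 8000/189 in ≈ 42.328 in; Ia = 1600/189 in ≈ 8.466 in

Adjust CN=36 to AMC I: 4.2·36/(10 − 0.058·36) → (756/5) ÷ (989/125) = 18900/989 ≈ 19.110
Retention S: 1000/CN − 10 with CN=19.110 → S = 8000/189 ≈ 42.328 in
Ia = 0.2S: 0.2·42.328 = 8.466 in (exactly 1600/189)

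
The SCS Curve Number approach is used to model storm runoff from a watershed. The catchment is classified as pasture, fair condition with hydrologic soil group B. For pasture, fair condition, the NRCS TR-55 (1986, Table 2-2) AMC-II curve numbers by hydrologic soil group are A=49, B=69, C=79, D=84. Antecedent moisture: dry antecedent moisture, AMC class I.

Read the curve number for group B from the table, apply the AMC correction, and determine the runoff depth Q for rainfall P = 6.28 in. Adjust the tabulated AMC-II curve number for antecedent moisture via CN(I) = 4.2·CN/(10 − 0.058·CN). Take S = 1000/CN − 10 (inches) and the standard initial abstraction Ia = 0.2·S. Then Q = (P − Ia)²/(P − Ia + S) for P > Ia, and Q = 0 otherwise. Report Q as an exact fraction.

Q = 22497900049/19470683925 in ≈ 1.155 in

NRCS table: pasture, fair condition, soil group B → CN(II) = 69
Dry (AMC I): CN(I) = 4.2·69/(10 − 0.058·69) = (1449/5)/(2999/500) = 144900/2999 ≈ 48.316
Retention S: 1000/CN − 10 with CN=48.316 → S = 15500/1449 ≈ 10.697 in
Ia = 0.2S: 0.2·10.697 = 2.139 in (exactly 3100/1449)
Excess rainfall: 6.280 − 2.139 = 4.141 in; P > Ia so Q > 0
Q = (149993/36225)²/((149993/36225) + 15500/1449) = (22497900049/1312250625)/(537493/36225) = 22497900049/19470683925 in ≈ 1.155 in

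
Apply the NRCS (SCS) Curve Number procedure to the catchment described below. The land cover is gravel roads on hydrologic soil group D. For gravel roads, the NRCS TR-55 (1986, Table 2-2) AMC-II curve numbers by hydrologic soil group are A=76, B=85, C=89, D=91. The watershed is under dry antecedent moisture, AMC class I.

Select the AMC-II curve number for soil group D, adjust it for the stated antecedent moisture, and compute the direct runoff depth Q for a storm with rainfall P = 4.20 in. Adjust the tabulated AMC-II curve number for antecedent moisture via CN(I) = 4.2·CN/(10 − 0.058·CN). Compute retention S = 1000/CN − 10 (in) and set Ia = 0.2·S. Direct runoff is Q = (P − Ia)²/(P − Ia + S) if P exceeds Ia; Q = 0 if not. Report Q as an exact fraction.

Q = 15673681/6857305 in ≈ 2.286 in

NRCS table: gravel roads, soil group D → CN(II) = 91
CN(I) from CN(II)=91: (4.2·91)/(10 − 0.058·91) = 63700/787 ≈ 80.940
S = 1000/(63700/787) − 10 = 1500/637 in ≈ 2.355 in
Ia = 0.2·(1500/637) = 300/637 in ≈ 0.471 in
Since P=4.200 > Ia=0.471: effective rainfall P−Ia = 11877/3185 in
Q: (11877/3185)² ÷ (19377/3185) = 15673681/6857305 in (≈ 2.286 in)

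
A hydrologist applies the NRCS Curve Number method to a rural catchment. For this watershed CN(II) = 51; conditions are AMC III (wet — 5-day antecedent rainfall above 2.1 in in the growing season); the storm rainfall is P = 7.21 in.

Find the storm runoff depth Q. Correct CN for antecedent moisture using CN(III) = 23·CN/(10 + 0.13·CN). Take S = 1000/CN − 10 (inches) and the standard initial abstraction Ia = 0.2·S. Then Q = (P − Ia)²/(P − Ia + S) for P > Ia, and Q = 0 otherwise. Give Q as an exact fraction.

Q = 79872091327/20740868700 in ≈ 3.851 in

Adjust CN=51 to AMC III: 23·51/(10 + 0.13·51) → 1173 ÷ (1663/100) = 117300/1663 ≈ 70.535
Retention S: 1000/CN − 10 with CN=70.535 → S = 4900/1173 ≈ 4.177 in
Ia = 0.2S: 0.2·4.177 = 0.835 in (exactly 980/1173)
Since P=7.210 > Ia=0.835: effective rainfall P−Ia = 747733/117300 in
Q: (747733/117300)² ÷ (1237733/117300) = 79872091327/20740868700 in (≈ 3.851 in)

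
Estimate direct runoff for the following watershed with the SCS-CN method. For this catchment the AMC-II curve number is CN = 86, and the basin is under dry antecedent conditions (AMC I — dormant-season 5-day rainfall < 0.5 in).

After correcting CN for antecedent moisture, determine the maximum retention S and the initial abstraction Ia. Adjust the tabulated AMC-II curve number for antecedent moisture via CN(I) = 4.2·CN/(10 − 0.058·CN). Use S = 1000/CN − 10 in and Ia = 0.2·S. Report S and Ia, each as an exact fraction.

Adjust CN=86 to AMC I: 4.2·86/(10 − 0.058·86) → (1806/5) ÷ (1253/250) = 12900/179 ≈ 72.067
Retention S: 1000/CN − 10 with CN=72.067 → S = 500/129 ≈ 3.876 in
Initial abstraction Ia = S/5 = (500/129)/5 = 100/129 ≈ 0.775 in

S = 500/129 in ≈ 3.876 in; Ia = 100/129 in ≈ 0.775 in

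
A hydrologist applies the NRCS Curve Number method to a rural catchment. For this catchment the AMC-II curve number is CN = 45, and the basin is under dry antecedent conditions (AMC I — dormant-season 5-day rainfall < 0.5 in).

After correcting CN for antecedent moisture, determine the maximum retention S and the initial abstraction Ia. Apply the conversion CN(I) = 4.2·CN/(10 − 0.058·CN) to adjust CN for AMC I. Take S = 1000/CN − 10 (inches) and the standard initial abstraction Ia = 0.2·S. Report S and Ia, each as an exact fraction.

S = 5500/189 in ≈ 29.101 in; Ia = 1100/189 in ≈ 5.820 in

Adjust CN=45 to AMC I: 4.2·45/(10 − 0.058·45) → 189 ÷ (739/100) = 18900/739 ≈ 25.575
Retention S: 1000/CN − 10 with CN=25.575 → S = 5500/189 ≈ 29.101 in
Ia = 0.2·(5500/189) = 1100/189 in ≈ 5.820 in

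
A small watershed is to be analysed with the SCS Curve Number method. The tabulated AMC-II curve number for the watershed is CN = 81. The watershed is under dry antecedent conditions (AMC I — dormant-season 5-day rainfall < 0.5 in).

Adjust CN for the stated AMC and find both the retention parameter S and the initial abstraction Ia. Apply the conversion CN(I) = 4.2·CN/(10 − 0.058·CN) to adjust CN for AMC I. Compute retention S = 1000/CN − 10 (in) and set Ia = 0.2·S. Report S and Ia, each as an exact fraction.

CN(I) from CN(II)=81: (4.2·81)/(10 − 0.058·81) = 170100/2651 ≈ 64.164
S = 1000/(170100/2651) − 10 = 9500/1701 in ≈ 5.585 in
Initial abstraction Ia = S/5 = (9500/1701)/5 = 1900/1701 ≈ 1.117 in

S = 9500/1701 in ≈ 5.585 in; Ia = 1900/1701 in ≈ 1.117 in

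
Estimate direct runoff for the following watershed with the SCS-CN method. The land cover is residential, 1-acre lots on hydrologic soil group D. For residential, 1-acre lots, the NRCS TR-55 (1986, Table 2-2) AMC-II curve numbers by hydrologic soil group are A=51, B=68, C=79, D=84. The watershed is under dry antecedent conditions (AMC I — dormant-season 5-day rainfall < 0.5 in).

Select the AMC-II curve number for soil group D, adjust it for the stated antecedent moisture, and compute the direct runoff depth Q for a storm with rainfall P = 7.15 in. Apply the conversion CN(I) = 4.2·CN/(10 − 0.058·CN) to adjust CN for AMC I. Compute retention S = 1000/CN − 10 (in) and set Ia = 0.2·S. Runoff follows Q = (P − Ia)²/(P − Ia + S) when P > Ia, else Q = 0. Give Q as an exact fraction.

NRCS table: residential, 1-acre lots, soil group D → CN(II) = 84
CN(I) from CN(II)=84: (4.2·84)/(10 − 0.058·84) = 44100/641 ≈ 68.799
S = 1000/(44100/641) − 10 = 2000/441 in ≈ 4.535 in
Ia = 0.2·(2000/441) = 400/441 in ≈ 0.907 in
Excess rainfall: 7.150 − 0.907 = 6.243 in; P > Ia so Q > 0
Q = (55063/8820)²/((55063/8820) + 2000/441) = (3031933969/77792400)/(95063/8820) = 3031933969/838455660 in ≈ 3.616 in

Q = 3031933969/838455660 in ≈ 3.616 in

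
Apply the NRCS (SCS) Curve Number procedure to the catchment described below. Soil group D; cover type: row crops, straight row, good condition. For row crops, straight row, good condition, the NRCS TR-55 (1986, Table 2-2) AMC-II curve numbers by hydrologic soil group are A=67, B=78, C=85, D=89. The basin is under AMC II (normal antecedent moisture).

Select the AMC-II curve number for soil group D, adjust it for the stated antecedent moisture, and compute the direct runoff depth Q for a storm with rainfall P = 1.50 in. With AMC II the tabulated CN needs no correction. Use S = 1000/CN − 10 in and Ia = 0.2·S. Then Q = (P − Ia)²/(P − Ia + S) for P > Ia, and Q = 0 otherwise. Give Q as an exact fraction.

Q = 49729/78854 in ≈ 0.631 in

NRCS table: row crops, straight row, good condition, soil group D → CN(II) = 89
CN(II) = 89; AMC II needs no correction.
S = 1000/89 − 10 = 110/89 in ≈ 1.236 in
Ia = 0.2S: 0.2·1.236 = 0.247 in (exactly 22/89)
Since P=1.500 > Ia=0.247: effective rainfall P−Ia = 223/178 in
Runoff Q = (P−Ia)²/(P−Ia+S) = (1.253)²/(1.253+1.236) = 49729/78854 ≈ 0.631 in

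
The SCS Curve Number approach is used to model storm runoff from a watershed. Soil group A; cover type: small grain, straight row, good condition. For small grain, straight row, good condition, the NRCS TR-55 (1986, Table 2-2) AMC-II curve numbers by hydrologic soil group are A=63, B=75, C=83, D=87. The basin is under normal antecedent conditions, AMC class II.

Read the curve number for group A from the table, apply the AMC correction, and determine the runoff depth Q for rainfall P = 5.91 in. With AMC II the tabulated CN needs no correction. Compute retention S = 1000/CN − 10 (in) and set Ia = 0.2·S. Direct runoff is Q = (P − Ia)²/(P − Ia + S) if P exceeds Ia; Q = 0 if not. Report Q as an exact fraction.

NRCS table: small grain, straight row, good condition, soil group A → CN(II) = 63
Average conditions: CN = 63 (no AMC adjustment).
S = 1000/63 − 10 = 370/63 in ≈ 5.873 in
Ia = 0.2S: 0.2·5.873 = 1.175 in (exactly 74/63)
Since P=5.910 > Ia=1.175: effective rainfall P−Ia = 29833/6300 in
Runoff Q = (P−Ia)²/(P−Ia+S) = (4.735)²/(4.735+5.873) = 890007889/421047900 ≈ 2.114 in

Q = 890007889/421047900 in ≈ 2.114 in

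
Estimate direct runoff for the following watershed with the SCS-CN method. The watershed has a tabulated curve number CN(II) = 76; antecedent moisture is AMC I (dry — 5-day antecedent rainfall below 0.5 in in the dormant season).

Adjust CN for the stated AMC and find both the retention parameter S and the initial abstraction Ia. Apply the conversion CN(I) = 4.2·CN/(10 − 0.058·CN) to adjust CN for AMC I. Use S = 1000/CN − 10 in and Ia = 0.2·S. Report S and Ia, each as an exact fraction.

S = 1000/133 in ≈ 7.519 in; Ia = 200/133 in ≈ 1.504 in

Dry (AMC I): CN(I) = 4.2·76/(10 − 0.058·76) = (1596/5)/(699/125) = 13300/233 ≈ 57.082
S = 1000/(13300/233) − 10 = 1000/133 in ≈ 7.519 in
Ia = 0.2·(1000/133) = 200/133 in ≈ 1.504 in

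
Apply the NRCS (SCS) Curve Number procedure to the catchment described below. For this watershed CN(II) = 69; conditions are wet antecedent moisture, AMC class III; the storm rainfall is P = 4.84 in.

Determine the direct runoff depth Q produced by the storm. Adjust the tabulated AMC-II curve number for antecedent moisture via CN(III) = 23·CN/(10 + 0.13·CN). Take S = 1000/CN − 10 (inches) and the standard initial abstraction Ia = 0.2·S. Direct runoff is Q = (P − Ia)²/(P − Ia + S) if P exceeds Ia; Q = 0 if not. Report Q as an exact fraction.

Adjust CN=69 to AMC III: 23·69/(10 + 0.13·69) → 1587 ÷ (1897/100) = 158700/1897 ≈ 83.658
Retention S: 1000/CN − 10 with CN=83.658 → S = 3100/1587 ≈ 1.953 in
Ia = 0.2·(3100/1587) = 620/1587 in ≈ 0.391 in
P − Ia = 4.840 − 0.391 = 176527/39675 ≈ 4.449 in (> 0, runoff occurs)
Runoff Q = (P−Ia)²/(P−Ia+S) = (4.449)²/(4.449+1.953) = 31161781729/10078521225 ≈ 3.092 in

Q = 31161781729/10078521225 in ≈ 3.092 in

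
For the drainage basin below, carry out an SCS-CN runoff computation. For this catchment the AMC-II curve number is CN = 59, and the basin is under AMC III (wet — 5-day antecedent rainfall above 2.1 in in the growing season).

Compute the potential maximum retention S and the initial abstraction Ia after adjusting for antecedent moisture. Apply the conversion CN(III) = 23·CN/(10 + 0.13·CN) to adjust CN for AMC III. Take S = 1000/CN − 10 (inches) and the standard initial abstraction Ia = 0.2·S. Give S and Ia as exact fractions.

S = 4100/1357 in ≈ 3.021 in; Ia = 820/1357 in ≈ 0.604 in

Wet (AMC III): CN(III) = 23·59/(10 + 0.13·59) = 1357/(1767/100) = 135700/1767 ≈ 76.797
Max retention: S = 1000/(135700/1767) − 10 = 4100/1357 in (≈ 3.021 in)
Ia = 0.2S: 0.2·3.021 = 0.604 in (exactly 820/1357)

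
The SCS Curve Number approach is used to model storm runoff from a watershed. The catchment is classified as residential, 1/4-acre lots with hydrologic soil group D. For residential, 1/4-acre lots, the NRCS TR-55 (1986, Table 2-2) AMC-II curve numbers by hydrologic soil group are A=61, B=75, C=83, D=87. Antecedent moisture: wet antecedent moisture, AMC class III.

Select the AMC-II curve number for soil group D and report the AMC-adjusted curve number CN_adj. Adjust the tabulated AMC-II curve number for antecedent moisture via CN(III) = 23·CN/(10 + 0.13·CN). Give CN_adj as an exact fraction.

CN_adj = 200100/2131 ≈ 93.900

NRCS table: residential, 1/4-acre lots, soil group D → CN(II) = 87
CN(III) from CN(II)=87: (23·87)/(10 + 0.13·87) = 200100/2131 ≈ 93.900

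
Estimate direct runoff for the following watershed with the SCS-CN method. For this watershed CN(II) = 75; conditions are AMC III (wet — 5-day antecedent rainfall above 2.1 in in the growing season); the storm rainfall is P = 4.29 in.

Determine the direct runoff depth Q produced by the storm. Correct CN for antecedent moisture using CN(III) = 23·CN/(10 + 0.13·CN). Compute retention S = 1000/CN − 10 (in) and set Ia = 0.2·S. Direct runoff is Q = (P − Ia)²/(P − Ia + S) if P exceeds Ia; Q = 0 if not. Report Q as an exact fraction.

Wet (AMC III): CN(III) = 23·75/(10 + 0.13·75) = 1725/(79/4) = 6900/79 ≈ 87.342
S = 1000/(6900/79) − 10 = 100/69 in ≈ 1.449 in
Ia = 0.2·(100/69) = 20/69 in ≈ 0.290 in
P − Ia = 4.290 − 0.290 = 27601/6900 ≈ 4.000 in (> 0, runoff occurs)
Q = (27601/6900)²/((27601/6900) + 100/69) = (761815201/47610000)/(37601/6900) = 761815201/259446900 in ≈ 2.936 in

Q = 761815201/259446900 in ≈ 2.936 in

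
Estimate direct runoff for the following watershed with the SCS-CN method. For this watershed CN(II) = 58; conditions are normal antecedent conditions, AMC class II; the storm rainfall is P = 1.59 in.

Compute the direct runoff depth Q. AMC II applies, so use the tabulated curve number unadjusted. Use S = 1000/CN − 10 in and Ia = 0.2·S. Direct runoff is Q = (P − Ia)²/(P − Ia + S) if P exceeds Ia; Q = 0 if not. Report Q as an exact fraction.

Q = 18769/6899100 in ≈ 0.003 in

Average conditions: CN = 58 (no AMC adjustment).
Retention S: 1000/CN − 10 with CN=58.000 → S = 210/29 ≈ 7.241 in
Ia = 0.2·(210/29) = 42/29 in ≈ 1.448 in
Excess rainfall: 1.590 − 1.448 = 0.142 in; P > Ia so Q > 0
Runoff Q = (P−Ia)²/(P−Ia+S) = (0.142)²/(0.142+7.241) = 18769/6899100 ≈ 0.003 in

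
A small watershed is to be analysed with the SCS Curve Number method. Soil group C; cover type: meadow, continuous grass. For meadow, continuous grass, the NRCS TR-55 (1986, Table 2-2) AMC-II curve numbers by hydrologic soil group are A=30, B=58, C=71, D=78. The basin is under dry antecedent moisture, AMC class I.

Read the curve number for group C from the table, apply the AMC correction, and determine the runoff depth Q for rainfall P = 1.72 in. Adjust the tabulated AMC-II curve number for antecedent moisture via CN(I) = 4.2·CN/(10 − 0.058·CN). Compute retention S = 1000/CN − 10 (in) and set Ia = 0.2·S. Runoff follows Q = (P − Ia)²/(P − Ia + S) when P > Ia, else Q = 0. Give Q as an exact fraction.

Q = 0 in ≈ 0.000 in

NRCS table: meadow, continuous grass, soil group C → CN(II) = 71
Dry (AMC I): CN(I) = 4.2·71/(10 − 0.058·71) = (1491/5)/(2941/500) = 149100/2941 ≈ 50.697
S = 1000/(149100/2941) − 10 = 14500/1491 in ≈ 9.725 in
Ia = 0.2·(14500/1491) = 2900/1491 in ≈ 1.945 in
P = 1.720 ≤ Ia = 1.945 in: entire storm abstracted, Q = 0.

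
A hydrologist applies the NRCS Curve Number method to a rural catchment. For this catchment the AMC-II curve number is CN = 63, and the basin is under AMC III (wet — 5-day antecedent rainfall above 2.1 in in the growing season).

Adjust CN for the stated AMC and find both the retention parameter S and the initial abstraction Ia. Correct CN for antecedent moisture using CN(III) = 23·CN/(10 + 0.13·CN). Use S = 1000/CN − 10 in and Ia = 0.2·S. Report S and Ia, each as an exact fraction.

CN(III) from CN(II)=63: (23·63)/(10 + 0.13·63) = 144900/1819 ≈ 79.659
Max retention: S = 1000/(144900/1819) − 10 = 3700/1449 in (≈ 2.553 in)
Ia = 0.2·(3700/1449) = 740/1449 in ≈ 0.511 in

S = 3700/1449 in ≈ 2.553 in; Ia = 740/1449 in ≈ 0.511 in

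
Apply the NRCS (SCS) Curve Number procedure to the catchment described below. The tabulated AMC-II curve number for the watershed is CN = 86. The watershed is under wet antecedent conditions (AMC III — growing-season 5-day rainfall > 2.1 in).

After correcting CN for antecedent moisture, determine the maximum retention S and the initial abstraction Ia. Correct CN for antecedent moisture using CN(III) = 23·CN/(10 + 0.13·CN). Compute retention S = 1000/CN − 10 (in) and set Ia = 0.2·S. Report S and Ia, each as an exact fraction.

CN(III) from CN(II)=86: (23·86)/(10 + 0.13·86) = 98900/1059 ≈ 93.390
Max retention: S = 1000/(98900/1059) − 10 = 700/989 in (≈ 0.708 in)
Ia = 0.2S: 0.2·0.708 = 0.142 in (exactly 140/989)

S = 700/989 in ≈ 0.708 in; Ia = 140/989 in ≈ 0.142 in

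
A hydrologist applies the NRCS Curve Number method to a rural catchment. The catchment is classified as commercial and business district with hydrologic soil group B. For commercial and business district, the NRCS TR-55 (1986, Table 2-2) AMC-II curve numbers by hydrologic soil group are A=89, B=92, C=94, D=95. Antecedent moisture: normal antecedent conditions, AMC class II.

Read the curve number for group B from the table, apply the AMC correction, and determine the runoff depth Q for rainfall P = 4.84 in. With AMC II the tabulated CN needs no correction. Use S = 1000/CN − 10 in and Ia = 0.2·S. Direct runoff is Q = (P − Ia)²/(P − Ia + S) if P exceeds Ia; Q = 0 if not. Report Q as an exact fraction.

NRCS table: commercial and business district, soil group B → CN(II) = 92
AMC II — tabulated CN = 92 applies directly.
S = 1000/92 − 10 = 20/23 in ≈ 0.870 in
Initial abstraction Ia = S/5 = (20/23)/5 = 4/23 ≈ 0.174 in
Since P=4.840 > Ia=0.174: effective rainfall P−Ia = 2683/575 in
Q: (2683/575)² ÷ (3183/575) = 7198489/1830225 in (≈ 3.933 in)

Q = 7198489/1830225 in ≈ 3.933 in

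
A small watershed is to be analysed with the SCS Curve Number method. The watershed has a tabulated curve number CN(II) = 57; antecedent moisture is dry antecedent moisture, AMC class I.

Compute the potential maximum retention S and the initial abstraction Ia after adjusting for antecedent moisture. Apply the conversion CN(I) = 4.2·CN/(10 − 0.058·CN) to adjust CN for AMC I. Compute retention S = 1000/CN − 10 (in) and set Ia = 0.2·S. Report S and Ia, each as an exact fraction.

S = 21500/1197 in ≈ 17.962 in; Ia = 4300/1197 in ≈ 3.592 in

Adjust CN=57 to AMC I: 4.2·57/(10 − 0.058·57) → (1197/5) ÷ (3347/500) = 119700/3347 ≈ 35.763
Retention S: 1000/CN − 10 with CN=35.763 → S = 21500/1197 ≈ 17.962 in
Ia = 0.2S: 0.2·17.962 = 3.592 in (exactly 4300/1197)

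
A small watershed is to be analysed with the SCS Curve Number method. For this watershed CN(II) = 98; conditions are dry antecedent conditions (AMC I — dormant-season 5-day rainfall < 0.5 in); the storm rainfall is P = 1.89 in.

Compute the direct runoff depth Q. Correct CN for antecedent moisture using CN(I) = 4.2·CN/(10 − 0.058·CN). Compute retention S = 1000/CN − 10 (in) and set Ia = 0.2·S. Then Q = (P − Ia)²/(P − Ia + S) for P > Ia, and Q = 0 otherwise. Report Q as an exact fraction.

Q = 34033239361/24128094900 in ≈ 1.411 in

CN(I) from CN(II)=98: (4.2·98)/(10 − 0.058·98) = 102900/1079 ≈ 95.366
Retention S: 1000/CN − 10 with CN=95.366 → S = 500/1029 ≈ 0.486 in
Initial abstraction Ia = S/5 = (500/1029)/5 = 100/1029 ≈ 0.097 in
Excess rainfall: 1.890 − 0.097 = 1.793 in; P > Ia so Q > 0
Q: (184481/102900)² ÷ (234481/102900) = 34033239361/24128094900 in (≈ 1.411 in)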